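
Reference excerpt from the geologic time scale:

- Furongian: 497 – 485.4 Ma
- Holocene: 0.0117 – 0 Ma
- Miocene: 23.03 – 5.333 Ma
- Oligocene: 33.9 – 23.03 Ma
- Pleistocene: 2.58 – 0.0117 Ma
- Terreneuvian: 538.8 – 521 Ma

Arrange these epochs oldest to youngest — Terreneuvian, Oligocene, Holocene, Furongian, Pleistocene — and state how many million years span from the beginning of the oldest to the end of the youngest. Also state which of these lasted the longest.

From the excerpt: Terreneuvian 538.8–521; Oligocene 33.9–23.03; Holocene 0.0117–0; Furongian 497–485.4; Pleistocene 2.58–0.0117 (Ma).
Larger Ma is earlier, so the oldest is Terreneuvian and the youngest is Holocene; oldest to youngest: Terreneuvian, Furongian, Oligocene, Pleistocene, Holocene.
Oldest start 538.8 minus youngest end 0 gives 538.8 Myr overall.
Individual lengths (start − end): Terreneuvian 17.8; Oligocene 10.87; Pleistocene 2.5683; Furongian 11.6; Holocene 0.0117. The largest is Terreneuvian at 17.8 Myr.

Terreneuvian, Furongian, Oligocene, Pleistocene, Holocene; total span 538.8 Myr; longest is Terreneuvian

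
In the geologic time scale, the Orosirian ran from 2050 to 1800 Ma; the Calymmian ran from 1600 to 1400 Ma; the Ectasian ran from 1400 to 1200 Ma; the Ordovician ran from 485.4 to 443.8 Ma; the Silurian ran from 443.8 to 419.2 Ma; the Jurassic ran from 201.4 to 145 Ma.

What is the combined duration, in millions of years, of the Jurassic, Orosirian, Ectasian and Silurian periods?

531 million years

Duration is start − end for each: (201.4 − 145) + (2050 − 1800) + (1400 − 1200) + (443.8 − 419.2).
That is 56.4 + 250 + 200 + 24.6, which totals 531 million years.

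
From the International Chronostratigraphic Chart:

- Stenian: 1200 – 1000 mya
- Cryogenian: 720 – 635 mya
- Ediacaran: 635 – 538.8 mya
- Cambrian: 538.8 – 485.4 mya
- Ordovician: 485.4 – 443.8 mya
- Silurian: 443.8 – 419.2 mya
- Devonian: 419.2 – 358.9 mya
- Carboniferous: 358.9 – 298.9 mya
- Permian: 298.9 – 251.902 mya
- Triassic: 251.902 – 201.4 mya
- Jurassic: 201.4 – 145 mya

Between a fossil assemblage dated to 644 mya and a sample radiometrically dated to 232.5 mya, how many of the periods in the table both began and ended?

7

644 Ma sits inside the Cryogenian (720–635) and 232.5 Ma inside the Triassic (251.902–201.4); neither of those is wholly between the two dates.
The listed periods lying completely between them are Ediacaran, Cambrian, Ordovician, Silurian, Devonian, Carboniferous, Permian — 7 in all.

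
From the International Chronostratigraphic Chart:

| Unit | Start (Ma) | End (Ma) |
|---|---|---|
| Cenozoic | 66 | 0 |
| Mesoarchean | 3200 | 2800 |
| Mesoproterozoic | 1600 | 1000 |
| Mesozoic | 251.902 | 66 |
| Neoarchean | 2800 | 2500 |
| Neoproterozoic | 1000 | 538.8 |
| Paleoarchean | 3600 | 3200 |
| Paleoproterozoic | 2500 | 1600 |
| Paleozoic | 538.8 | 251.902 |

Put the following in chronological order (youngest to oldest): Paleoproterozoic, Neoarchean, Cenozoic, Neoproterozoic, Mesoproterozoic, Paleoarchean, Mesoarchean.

Sorting by start age (ascending Ma, since larger Ma = older): Cenozoic start 66, Neoproterozoic start 1000, Mesoproterozoic start 1600, Paleoproterozoic start 2500, Neoarchean start 2800, Mesoarchean start 3200, Paleoarchean start 3600.

Cenozoic → Neoproterozoic → Mesoproterozoic → Paleoproterozoic → Neoarchean → Mesoarchean → Paleoarchean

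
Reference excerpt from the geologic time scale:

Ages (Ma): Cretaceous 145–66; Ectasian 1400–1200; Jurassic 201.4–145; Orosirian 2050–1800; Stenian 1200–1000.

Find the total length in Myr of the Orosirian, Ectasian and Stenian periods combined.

Duration is start − end for each: (2050 − 1800) + (1400 − 1200) + (1200 − 1000).
That is 250 + 200 + 200, which totals 650 million years.

650 million years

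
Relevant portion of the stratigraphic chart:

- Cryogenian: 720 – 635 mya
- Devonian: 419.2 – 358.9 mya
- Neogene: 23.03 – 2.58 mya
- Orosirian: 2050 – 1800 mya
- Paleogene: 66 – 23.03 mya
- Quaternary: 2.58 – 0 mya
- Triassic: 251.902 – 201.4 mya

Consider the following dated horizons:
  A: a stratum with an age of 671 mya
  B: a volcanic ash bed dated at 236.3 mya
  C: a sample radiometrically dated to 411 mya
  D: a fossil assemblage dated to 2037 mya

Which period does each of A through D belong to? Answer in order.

A: 671 Ma lies in 720–635 Ma, so Cryogenian.
B: 236.3 Ma lies in 251.902–201.4 Ma, so Triassic.
C: 411 Ma lies in 419.2–358.9 Ma, so Devonian.
D: 2037 Ma lies in 2050–1800 Ma, so Orosirian.

A — Cryogenian; B — Triassic; C — Devonian; D — Orosirian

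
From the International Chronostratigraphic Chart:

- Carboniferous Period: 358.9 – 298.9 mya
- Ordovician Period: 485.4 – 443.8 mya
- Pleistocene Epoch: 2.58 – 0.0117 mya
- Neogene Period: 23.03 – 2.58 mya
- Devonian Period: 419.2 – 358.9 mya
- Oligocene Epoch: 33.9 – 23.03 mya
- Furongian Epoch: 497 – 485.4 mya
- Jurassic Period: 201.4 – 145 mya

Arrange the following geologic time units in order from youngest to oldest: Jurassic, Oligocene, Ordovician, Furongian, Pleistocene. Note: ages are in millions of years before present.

Pleistocene, Oligocene, Jurassic, Ordovician, Furongian

Read off each span (Ma): Jurassic 201.4–145; Oligocene 33.9–23.03; Ordovician 485.4–443.8; Furongian 497–485.4; Pleistocene 2.58–0.0117.
Larger Ma is older, so oldest→youngest is Furongian, Ordovician, Jurassic, Oligocene, Pleistocene; reverse it for youngest→oldest.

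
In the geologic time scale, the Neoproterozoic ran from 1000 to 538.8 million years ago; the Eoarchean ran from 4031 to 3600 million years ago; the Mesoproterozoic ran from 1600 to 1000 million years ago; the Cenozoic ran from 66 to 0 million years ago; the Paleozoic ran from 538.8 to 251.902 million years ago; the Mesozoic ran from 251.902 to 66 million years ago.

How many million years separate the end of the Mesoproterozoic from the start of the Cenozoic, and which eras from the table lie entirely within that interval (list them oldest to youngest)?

The Mesoproterozoic closes at 1000 Ma and the Cenozoic opens at 66 Ma, so the interval is 1000 − 66 = 934 Myr.
An era fits inside if it starts at or after 1000 Ma and ends at or before 66 Ma; oldest first that gives Neoproterozoic, Paleozoic, Mesozoic.

934 million years; Neoproterozoic, Paleozoic, Mesozoic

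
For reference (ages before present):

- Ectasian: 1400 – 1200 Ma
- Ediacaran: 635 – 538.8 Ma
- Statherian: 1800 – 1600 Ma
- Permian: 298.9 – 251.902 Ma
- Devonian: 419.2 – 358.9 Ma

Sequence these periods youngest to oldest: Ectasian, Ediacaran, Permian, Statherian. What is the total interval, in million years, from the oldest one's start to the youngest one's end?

Start ages (Ma): Statherian 1800, Ectasian 1400, Ediacaran 635, Permian 298.9.
Ordered youngest to oldest: Permian, Ediacaran, Ectasian, Statherian.
Span = 1800 − 251.902 = 1548.098 Myr.

Permian → Ediacaran → Ectasian → Statherian; total span 1548.098 Myr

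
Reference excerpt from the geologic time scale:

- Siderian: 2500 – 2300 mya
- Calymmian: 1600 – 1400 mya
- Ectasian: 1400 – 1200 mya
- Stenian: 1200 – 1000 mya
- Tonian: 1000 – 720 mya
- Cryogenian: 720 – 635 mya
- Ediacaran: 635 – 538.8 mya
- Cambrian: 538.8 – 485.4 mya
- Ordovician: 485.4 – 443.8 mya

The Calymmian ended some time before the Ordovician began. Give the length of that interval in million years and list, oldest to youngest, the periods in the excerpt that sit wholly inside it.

914.6 million years; Ectasian, Stenian, Tonian, Cryogenian, Ediacaran, Cambrian

End of Calymmian = 1400 Ma; start of Ordovician = 485.4 Ma.
Gap = 1400 − 485.4 = 914.6 Myr.
Periods wholly inside 1400–485.4 Ma: Ectasian (1400–1200), Stenian (1200–1000), Tonian (1000–720), Cryogenian (720–635), Ediacaran (635–538.8), Cambrian (538.8–485.4).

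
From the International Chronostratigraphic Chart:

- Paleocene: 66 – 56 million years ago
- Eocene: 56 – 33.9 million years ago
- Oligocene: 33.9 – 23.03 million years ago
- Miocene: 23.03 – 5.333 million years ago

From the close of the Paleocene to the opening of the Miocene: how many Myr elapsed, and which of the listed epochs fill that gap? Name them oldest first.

The Paleocene closes at 56 Ma and the Miocene opens at 23.03 Ma, so the interval is 56 − 23.03 = 32.97 Myr.
An epoch fits inside if it starts at or after 56 Ma and ends at or before 23.03 Ma; oldest first that gives Eocene, Oligocene.

32.97 million years; Eocene, Oligocene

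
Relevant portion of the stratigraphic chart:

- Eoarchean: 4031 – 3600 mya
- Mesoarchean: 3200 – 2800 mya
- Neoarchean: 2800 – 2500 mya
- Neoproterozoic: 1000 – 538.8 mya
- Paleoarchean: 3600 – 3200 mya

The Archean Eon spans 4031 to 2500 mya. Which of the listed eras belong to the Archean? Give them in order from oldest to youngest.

Eras with both bounds inside 4031–2500 Ma: Eoarchean (4031–3600), Paleoarchean (3600–3200), Mesoarchean (3200–2800), Neoarchean (2800–2500).

Eoarchean, Paleoarchean, Mesoarchean, Neoarchean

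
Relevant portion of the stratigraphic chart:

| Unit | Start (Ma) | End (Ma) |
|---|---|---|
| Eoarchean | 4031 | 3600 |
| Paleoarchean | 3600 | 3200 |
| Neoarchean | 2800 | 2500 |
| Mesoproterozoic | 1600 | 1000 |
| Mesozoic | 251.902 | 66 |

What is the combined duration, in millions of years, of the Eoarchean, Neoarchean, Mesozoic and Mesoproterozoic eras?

Duration is start − end for each: (4031 − 3600) + (2800 − 2500) + (251.902 − 66) + (1600 − 1000).
That is 431 + 300 + 185.902 + 600, which totals 1516.902 million years.

1516.902 million years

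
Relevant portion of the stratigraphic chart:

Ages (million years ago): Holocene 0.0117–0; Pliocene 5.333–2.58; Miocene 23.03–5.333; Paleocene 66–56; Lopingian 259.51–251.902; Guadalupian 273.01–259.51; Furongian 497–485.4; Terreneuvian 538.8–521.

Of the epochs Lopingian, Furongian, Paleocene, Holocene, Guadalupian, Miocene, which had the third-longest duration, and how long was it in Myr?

Start − end for each: Lopingian 259.51 − 251.902 = 7.608; Furongian 497 − 485.4 = 11.6; Paleocene 66 − 56 = 10; Holocene 0.0117 − 0 = 0.0117; Guadalupian 273.01 − 259.51 = 13.5; Miocene 23.03 − 5.333 = 17.697.
Ranking these from longest: Miocene > Guadalupian > Furongian > Paleocene > Lopingian > Holocene.
Position 3 in that ranking is Furongian, which lasted 11.6 Myr.

Furongian, 11.6 million years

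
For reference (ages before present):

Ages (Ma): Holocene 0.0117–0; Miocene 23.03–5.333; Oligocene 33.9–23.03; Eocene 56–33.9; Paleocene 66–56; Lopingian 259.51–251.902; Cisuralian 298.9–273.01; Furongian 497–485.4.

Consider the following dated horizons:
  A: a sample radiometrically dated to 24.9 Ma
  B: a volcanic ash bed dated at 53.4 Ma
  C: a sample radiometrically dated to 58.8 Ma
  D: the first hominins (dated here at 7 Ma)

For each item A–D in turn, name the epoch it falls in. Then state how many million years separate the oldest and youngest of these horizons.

A: 24.9 Ma lies in 33.9–23.03 Ma, so Oligocene.
B: 53.4 Ma lies in 56–33.9 Ma, so Eocene.
C: 58.8 Ma lies in 66–56 Ma, so Paleocene.
D: 7 Ma lies in 23.03–5.333 Ma, so Miocene.
Oldest = 58.8 Ma, youngest = 7 Ma → span 51.8 Myr.

A — Oligocene; B — Eocene; C — Paleocene; D — Miocene; span 51.8 million years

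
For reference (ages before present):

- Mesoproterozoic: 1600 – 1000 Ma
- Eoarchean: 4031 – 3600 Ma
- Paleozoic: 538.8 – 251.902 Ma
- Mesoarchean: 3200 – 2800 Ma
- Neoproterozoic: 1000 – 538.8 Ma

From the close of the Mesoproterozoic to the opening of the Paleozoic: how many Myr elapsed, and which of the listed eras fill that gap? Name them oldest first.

End of Mesoproterozoic = 1000 Ma; start of Paleozoic = 538.8 Ma.
Gap = 1000 − 538.8 = 461.2 Myr.
Eras wholly inside 1000–538.8 Ma: Neoproterozoic (1000–538.8).

461.2 million years; Neoproterozoic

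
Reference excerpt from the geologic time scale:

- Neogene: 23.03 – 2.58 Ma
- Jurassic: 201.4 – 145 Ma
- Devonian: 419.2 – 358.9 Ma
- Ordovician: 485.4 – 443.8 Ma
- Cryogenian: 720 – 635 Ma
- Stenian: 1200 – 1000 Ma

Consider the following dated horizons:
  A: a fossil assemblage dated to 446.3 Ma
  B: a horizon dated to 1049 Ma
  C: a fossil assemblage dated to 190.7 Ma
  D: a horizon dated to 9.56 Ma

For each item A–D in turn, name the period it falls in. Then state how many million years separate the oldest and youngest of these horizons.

A — Ordovician; B — Stenian; C — Jurassic; D — Neogene; span 1039.44 million years

A: 446.3 Ma lies in 485.4–443.8 Ma, so Ordovician.
B: 1049 Ma lies in 1200–1000 Ma, so Stenian.
C: 190.7 Ma lies in 201.4–145 Ma, so Jurassic.
D: 9.56 Ma lies in 23.03–2.58 Ma, so Neogene.
Oldest = 1049 Ma, youngest = 9.56 Ma → span 1039.44 Myr.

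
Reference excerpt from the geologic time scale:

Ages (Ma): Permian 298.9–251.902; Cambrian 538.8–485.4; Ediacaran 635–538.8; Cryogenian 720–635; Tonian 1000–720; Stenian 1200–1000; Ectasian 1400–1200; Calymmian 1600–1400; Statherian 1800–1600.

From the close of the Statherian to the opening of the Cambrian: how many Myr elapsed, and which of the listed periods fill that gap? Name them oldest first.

The Statherian closes at 1600 Ma and the Cambrian opens at 538.8 Ma, so the interval is 1600 − 538.8 = 1061.2 Myr.
A period fits inside if it starts at or after 1600 Ma and ends at or before 538.8 Ma; oldest first that gives Calymmian, Ectasian, Stenian, Tonian, Cryogenian, Ediacaran.

1061.2 million years; Calymmian, Ectasian, Stenian, Tonian, Cryogenian, Ediacaran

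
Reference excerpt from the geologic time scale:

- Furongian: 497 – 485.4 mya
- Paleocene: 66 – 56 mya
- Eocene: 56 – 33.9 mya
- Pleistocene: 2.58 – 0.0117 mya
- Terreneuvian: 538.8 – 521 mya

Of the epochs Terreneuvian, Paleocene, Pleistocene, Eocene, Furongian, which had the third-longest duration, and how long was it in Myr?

Furongian, 11.6 million years

Durations: Terreneuvian 17.8; Paleocene 10; Pleistocene 2.5683; Eocene 22.1; Furongian 11.6 Myr.
Sorted longest-first: Eocene (22.1), Terreneuvian (17.8), Furongian (11.6), Paleocene (10), Pleistocene (2.5683).
The third longest is Furongian at 11.6 Myr.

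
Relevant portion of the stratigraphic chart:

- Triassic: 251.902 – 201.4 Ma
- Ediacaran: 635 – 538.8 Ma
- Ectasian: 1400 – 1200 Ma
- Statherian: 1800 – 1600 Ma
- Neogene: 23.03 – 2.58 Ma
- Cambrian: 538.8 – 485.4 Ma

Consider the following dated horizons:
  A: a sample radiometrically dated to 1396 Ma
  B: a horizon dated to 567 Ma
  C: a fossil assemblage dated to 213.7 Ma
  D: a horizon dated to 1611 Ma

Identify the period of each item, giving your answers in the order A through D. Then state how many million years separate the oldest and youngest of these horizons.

A: 1396 Ma lies in 1400–1200 Ma, so Ectasian.
B: 567 Ma lies in 635–538.8 Ma, so Ediacaran.
C: 213.7 Ma lies in 251.902–201.4 Ma, so Triassic.
D: 1611 Ma lies in 1800–1600 Ma, so Statherian.
Oldest = 1611 Ma, youngest = 213.7 Ma → span 1397.3 Myr.

A — Ectasian; B — Ediacaran; C — Triassic; D — Statherian; span 1397.3 million years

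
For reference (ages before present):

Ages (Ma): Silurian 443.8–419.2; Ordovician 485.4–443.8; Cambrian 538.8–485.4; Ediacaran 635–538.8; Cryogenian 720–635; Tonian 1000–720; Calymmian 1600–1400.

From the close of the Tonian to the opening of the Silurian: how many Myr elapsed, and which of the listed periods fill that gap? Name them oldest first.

276.2 million years; Cryogenian, Ediacaran, Cambrian, Ordovician

End of Tonian = 720 Ma; start of Silurian = 443.8 Ma.
Gap = 720 − 443.8 = 276.2 Myr.
Periods wholly inside 720–443.8 Ma: Cryogenian (720–635), Ediacaran (635–538.8), Cambrian (538.8–485.4), Ordovician (485.4–443.8).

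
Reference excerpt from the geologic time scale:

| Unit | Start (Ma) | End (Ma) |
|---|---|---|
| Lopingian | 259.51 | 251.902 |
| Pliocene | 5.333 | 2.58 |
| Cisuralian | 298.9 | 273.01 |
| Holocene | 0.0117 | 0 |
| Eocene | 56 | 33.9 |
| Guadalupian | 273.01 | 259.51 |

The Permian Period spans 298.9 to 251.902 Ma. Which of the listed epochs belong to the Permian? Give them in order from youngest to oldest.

Lopingian, Guadalupian, Cisuralian

Epochs with both bounds inside 298.9–251.902 Ma: Lopingian (259.51–251.902), Guadalupian (273.01–259.51), Cisuralian (298.9–273.01).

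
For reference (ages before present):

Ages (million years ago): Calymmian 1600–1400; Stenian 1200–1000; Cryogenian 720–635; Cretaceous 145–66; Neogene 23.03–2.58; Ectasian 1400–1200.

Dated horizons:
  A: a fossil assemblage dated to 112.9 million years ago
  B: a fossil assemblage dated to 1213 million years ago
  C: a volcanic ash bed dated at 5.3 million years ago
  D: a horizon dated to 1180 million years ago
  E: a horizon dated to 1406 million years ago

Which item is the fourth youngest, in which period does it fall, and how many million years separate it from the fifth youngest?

Smaller Ma means younger, so youngest first: C 5.3 < A 112.9 < D 1180 < B 1213 < E 1406.
Counting 4 along gives B (1213 Ma); the excerpt puts that inside the Ectasian, 1400–1200 Ma.
Next in line is E (1406 Ma), and 1406 − 1213 = 193 Myr.

B, in the Ectasian; 193 million years to E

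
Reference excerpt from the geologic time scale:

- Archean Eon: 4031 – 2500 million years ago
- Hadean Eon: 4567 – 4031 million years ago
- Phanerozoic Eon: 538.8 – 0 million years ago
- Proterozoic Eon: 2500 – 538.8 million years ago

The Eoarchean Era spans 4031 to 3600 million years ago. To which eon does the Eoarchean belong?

The Eoarchean (4031–3600 Ma) lies entirely within 4031–2500 Ma, the Archean Eon.

Archean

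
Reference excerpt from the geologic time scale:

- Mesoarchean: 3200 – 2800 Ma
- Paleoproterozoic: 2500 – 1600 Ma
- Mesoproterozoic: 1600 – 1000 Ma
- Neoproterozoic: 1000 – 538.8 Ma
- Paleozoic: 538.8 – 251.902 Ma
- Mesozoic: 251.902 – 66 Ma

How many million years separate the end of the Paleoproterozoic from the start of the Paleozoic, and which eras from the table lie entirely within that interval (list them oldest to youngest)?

The Paleoproterozoic closes at 1600 Ma and the Paleozoic opens at 538.8 Ma, so the interval is 1600 − 538.8 = 1061.2 Myr.
An era fits inside if it starts at or after 1600 Ma and ends at or before 538.8 Ma; oldest first that gives Mesoproterozoic, Neoproterozoic.

1061.2 million years; Mesoproterozoic, Neoproterozoic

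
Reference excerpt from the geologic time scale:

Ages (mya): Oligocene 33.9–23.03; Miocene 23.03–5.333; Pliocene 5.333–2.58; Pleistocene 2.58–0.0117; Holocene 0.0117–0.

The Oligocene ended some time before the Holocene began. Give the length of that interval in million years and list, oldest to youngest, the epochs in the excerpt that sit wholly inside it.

The Oligocene closes at 23.03 Ma and the Holocene opens at 0.0117 Ma, so the interval is 23.03 − 0.0117 = 23.0183 Myr.
An epoch fits inside if it starts at or after 23.03 Ma and ends at or before 0.0117 Ma; oldest first that gives Miocene, Pliocene, Pleistocene.

23.0183 million years; Miocene, Pliocene, Pleistocene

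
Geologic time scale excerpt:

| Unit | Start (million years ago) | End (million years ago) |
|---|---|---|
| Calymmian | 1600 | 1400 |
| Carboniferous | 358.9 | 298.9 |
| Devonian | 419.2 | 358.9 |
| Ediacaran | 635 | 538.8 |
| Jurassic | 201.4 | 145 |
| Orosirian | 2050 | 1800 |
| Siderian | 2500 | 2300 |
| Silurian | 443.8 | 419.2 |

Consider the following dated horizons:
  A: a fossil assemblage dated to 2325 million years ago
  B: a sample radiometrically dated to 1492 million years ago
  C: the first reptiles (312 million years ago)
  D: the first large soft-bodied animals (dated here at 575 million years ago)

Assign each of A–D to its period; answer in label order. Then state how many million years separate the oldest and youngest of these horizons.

A — Siderian; B — Calymmian; C — Carboniferous; D — Ediacaran; span 2013 million years

A: 2325 Ma lies in 2500–2300 Ma, so Siderian.
B: 1492 Ma lies in 1600–1400 Ma, so Calymmian.
C: 312 Ma lies in 358.9–298.9 Ma, so Carboniferous.
D: 575 Ma lies in 635–538.8 Ma, so Ediacaran.
Oldest = 2325 Ma, youngest = 312 Ma → span 2013 Myr.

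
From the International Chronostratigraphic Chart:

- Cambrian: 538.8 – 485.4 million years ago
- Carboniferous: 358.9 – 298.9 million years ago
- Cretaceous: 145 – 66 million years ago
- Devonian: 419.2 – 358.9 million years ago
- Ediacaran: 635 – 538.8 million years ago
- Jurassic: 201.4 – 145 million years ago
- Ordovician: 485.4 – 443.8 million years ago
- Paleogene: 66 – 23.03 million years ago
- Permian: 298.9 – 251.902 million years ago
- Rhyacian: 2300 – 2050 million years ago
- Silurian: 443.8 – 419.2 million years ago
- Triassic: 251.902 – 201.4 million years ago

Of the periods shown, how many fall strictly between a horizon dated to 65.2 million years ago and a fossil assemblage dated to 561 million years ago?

9

561 Ma sits inside the Ediacaran (635–538.8) and 65.2 Ma inside the Paleogene (66–23.03); neither of those is wholly between the two dates.
The listed periods lying completely between them are Cambrian, Ordovician, Silurian, Devonian, Carboniferous, Permian, Triassic, Jurassic, Cretaceous — 9 in all.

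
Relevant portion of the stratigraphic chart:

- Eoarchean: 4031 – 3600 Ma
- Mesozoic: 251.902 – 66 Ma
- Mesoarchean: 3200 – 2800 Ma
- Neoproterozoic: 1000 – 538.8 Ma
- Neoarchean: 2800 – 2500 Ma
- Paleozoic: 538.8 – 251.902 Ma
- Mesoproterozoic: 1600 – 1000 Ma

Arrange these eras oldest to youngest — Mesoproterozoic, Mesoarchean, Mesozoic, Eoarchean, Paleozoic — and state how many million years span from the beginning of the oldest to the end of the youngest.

Start ages (Ma): Eoarchean 4031, Mesoarchean 3200, Mesoproterozoic 1600, Paleozoic 538.8, Mesozoic 251.902.
Ordered oldest to youngest: Eoarchean, Mesoarchean, Mesoproterozoic, Paleozoic, Mesozoic.
Span = 4031 − 66 = 3965 Myr.

Eoarchean → Mesoarchean → Mesoproterozoic → Paleozoic → Mesozoic; total span 3965 Myr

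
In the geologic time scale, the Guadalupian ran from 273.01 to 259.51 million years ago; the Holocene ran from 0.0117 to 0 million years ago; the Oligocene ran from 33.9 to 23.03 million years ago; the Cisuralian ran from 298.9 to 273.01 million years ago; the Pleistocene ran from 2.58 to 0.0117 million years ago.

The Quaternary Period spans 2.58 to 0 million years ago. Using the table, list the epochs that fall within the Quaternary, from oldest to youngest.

Epochs with both bounds inside 2.58–0 Ma: Pleistocene (2.58–0.0117), Holocene (0.0117–0).

Pleistocene, Holocene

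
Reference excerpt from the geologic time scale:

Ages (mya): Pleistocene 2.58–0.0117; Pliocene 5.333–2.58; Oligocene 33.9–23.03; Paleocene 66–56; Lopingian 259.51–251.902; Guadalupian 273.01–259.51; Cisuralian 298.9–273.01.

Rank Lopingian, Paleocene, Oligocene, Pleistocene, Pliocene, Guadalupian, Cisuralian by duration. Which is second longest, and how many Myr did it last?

Guadalupian, 13.5 million years

Start − end for each: Lopingian 259.51 − 251.902 = 7.608; Paleocene 66 − 56 = 10; Oligocene 33.9 − 23.03 = 10.87; Pleistocene 2.58 − 0.0117 = 2.5683; Pliocene 5.333 − 2.58 = 2.753; Guadalupian 273.01 − 259.51 = 13.5; Cisuralian 298.9 − 273.01 = 25.89.
Ranking these from longest: Cisuralian > Guadalupian > Oligocene > Paleocene > Lopingian > Pliocene > Pleistocene.
Position 2 in that ranking is Guadalupian, which lasted 13.5 Myr.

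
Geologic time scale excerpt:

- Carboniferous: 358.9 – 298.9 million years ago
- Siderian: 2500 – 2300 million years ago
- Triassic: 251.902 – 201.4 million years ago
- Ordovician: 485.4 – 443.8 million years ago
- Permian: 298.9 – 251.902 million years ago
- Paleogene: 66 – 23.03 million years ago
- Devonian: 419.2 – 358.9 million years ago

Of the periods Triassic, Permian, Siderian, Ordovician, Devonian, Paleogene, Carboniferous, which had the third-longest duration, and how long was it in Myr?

Start − end for each: Triassic 251.902 − 201.4 = 50.502; Permian 298.9 − 251.902 = 46.998; Siderian 2500 − 2300 = 200; Ordovician 485.4 − 443.8 = 41.6; Devonian 419.2 − 358.9 = 60.3; Paleogene 66 − 23.03 = 42.97; Carboniferous 358.9 − 298.9 = 60.
Ranking these from longest: Siderian > Devonian > Carboniferous > Triassic > Permian > Paleogene > Ordovician.
Position 3 in that ranking is Carboniferous, which lasted 60 Myr.

Carboniferous, 60 million years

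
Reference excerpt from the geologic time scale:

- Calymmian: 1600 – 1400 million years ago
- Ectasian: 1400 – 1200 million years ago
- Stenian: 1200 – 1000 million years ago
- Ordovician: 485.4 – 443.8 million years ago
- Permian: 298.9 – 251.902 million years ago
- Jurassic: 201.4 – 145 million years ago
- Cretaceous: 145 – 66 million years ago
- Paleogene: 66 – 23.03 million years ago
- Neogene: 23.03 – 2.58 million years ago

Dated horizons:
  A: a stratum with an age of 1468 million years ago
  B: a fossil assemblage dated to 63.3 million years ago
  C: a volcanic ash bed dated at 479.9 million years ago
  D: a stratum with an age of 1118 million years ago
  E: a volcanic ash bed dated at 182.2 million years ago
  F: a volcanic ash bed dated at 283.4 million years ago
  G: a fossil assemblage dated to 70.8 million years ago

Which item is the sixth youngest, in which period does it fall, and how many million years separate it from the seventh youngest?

Smaller Ma means younger, so youngest first: B 63.3 < G 70.8 < E 182.2 < F 283.4 < C 479.9 < D 1118 < A 1468.
Counting 6 along gives D (1118 Ma); the excerpt puts that inside the Stenian, 1200–1000 Ma.
Next in line is A (1468 Ma), and 1468 − 1118 = 350 Myr.

D, in the Stenian; 350 million years to A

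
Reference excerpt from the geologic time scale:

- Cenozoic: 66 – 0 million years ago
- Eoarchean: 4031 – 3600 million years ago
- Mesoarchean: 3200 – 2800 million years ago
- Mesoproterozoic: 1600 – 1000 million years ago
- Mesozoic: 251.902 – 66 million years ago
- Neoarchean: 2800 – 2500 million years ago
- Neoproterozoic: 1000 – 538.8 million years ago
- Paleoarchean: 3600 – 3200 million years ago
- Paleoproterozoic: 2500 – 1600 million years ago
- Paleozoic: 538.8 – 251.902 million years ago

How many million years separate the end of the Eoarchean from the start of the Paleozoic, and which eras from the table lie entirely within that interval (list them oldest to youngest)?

3061.2 million years; Paleoarchean, Mesoarchean, Neoarchean, Paleoproterozoic, Mesoproterozoic, Neoproterozoic

The Eoarchean closes at 3600 Ma and the Paleozoic opens at 538.8 Ma, so the interval is 3600 − 538.8 = 3061.2 Myr.
An era fits inside if it starts at or after 3600 Ma and ends at or before 538.8 Ma; oldest first that gives Paleoarchean, Mesoarchean, Neoarchean, Paleoproterozoic, Mesoproterozoic, Neoproterozoic.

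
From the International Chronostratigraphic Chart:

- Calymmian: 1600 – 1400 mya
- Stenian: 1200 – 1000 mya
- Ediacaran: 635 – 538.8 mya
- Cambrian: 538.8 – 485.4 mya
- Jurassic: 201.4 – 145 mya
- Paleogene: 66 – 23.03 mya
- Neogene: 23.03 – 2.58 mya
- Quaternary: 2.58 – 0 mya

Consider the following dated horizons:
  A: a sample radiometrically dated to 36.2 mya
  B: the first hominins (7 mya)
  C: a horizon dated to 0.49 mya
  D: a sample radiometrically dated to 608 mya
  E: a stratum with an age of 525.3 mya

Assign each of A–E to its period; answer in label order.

Match each age against the start–end ranges in the excerpt: A = 36.2 Ma → Paleogene (66–23.03); B = 7 Ma → Neogene (23.03–2.58); C = 0.49 Ma → Quaternary (2.58–0); D = 608 Ma → Ediacaran (635–538.8); E = 525.3 Ma → Cambrian (538.8–485.4).

A — Paleogene; B — Neogene; C — Quaternary; D — Ediacaran; E — Cambrian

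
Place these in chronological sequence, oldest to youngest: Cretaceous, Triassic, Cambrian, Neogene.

Era membership (oldest first within each) — Paleozoic: Cambrian; Mesozoic: Triassic, Cretaceous; Cenozoic: Neogene. Paleozoic precedes Mesozoic, which precedes Cenozoic. Concatenating the groups in that era order gives oldest to youngest directly.

Cambrian → Triassic → Cretaceous → Neogene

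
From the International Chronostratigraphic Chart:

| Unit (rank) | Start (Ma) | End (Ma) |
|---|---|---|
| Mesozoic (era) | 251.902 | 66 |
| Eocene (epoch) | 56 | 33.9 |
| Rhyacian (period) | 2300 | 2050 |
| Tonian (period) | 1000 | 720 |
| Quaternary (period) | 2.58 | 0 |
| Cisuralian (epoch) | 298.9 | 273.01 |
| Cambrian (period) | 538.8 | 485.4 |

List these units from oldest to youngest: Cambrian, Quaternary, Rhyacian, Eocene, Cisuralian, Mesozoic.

Rhyacian, then Cambrian, then Cisuralian, then Mesozoic, then Eocene, then Quaternary

Sorting by start age (descending Ma, since larger Ma = older): Rhyacian began 2300, Cambrian began 538.8, Cisuralian began 298.9, Mesozoic began 251.902, Eocene began 56, Quaternary began 2.58.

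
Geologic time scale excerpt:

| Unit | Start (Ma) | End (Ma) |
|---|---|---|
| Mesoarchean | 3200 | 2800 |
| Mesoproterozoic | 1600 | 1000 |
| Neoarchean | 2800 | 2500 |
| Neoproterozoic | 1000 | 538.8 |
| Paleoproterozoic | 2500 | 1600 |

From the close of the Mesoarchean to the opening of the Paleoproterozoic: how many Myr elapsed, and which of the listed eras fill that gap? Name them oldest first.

The Mesoarchean closes at 2800 Ma and the Paleoproterozoic opens at 2500 Ma, so the interval is 2800 − 2500 = 300 Myr.
An era fits inside if it starts at or after 2800 Ma and ends at or before 2500 Ma; oldest first that gives Neoarchean.

300 million years; Neoarchean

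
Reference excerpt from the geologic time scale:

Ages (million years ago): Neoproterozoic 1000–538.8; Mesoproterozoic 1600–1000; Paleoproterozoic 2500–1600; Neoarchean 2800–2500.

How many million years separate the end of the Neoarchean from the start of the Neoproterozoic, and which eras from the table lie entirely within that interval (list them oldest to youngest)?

End of Neoarchean = 2500 Ma; start of Neoproterozoic = 1000 Ma.
Gap = 2500 − 1000 = 1500 Myr.
Eras wholly inside 2500–1000 Ma: Paleoproterozoic (2500–1600), Mesoproterozoic (1600–1000).

1500 million years; Paleoproterozoic, Mesoproterozoic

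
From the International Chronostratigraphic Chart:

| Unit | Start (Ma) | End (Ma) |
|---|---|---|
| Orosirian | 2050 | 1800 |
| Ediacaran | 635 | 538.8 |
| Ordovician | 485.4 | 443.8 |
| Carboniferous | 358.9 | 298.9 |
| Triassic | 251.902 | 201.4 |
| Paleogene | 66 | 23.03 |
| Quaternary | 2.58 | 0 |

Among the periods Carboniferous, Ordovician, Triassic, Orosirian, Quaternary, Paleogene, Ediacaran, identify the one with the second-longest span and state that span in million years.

Ediacaran, 96.2 million years

Durations: Carboniferous 60; Ordovician 41.6; Triassic 50.502; Orosirian 250; Quaternary 2.58; Paleogene 42.97; Ediacaran 96.2 Myr.
Sorted longest-first: Orosirian (250), Ediacaran (96.2), Carboniferous (60), Triassic (50.502), Paleogene (42.97), Ordovician (41.6), Quaternary (2.58).
The second longest is Ediacaran at 96.2 Myr.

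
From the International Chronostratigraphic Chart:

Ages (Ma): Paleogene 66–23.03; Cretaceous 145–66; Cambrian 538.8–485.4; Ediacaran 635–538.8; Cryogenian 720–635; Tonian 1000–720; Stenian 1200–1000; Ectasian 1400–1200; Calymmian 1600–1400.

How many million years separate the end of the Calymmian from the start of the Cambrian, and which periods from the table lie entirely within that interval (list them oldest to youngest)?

The Calymmian closes at 1400 Ma and the Cambrian opens at 538.8 Ma, so the interval is 1400 − 538.8 = 861.2 Myr.
A period fits inside if it starts at or after 1400 Ma and ends at or before 538.8 Ma; oldest first that gives Ectasian, Stenian, Tonian, Cryogenian, Ediacaran.

861.2 million years; Ectasian, Stenian, Tonian, Cryogenian, Ediacaran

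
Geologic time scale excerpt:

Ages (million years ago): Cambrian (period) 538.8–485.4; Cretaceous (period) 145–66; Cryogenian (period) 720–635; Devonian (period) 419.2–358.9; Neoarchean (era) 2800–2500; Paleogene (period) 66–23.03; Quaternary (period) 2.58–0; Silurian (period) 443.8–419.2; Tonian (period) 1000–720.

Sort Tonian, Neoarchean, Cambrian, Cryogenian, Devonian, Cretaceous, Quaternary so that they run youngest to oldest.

The oldest of these is Neoarchean (starts 2800 Ma) and the youngest is Quaternary (ends 0 Ma).
In between, by decreasing start age: Tonian (1000), Cryogenian (720), Cambrian (538.8), Devonian (419.2), Cretaceous (145).
Listing youngest first means reversing that sequence.

Quaternary, then Cretaceous, then Devonian, then Cambrian, then Cryogenian, then Tonian, then Neoarchean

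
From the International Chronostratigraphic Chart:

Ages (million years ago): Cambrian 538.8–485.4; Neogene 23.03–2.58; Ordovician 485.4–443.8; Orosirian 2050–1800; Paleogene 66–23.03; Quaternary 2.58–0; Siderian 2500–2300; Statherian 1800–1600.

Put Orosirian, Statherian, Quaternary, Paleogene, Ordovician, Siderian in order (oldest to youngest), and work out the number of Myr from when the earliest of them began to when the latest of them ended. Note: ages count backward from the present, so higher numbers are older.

Start ages (Ma): Siderian 2500, Orosirian 2050, Statherian 1800, Ordovician 485.4, Paleogene 66, Quaternary 2.58.
Ordered oldest to youngest: Siderian, Orosirian, Statherian, Ordovician, Paleogene, Quaternary.
Span = 2500 − 0 = 2500 Myr.

Siderian, Orosirian, Statherian, Ordovician, Paleogene, Quaternary; total span 2500 Myr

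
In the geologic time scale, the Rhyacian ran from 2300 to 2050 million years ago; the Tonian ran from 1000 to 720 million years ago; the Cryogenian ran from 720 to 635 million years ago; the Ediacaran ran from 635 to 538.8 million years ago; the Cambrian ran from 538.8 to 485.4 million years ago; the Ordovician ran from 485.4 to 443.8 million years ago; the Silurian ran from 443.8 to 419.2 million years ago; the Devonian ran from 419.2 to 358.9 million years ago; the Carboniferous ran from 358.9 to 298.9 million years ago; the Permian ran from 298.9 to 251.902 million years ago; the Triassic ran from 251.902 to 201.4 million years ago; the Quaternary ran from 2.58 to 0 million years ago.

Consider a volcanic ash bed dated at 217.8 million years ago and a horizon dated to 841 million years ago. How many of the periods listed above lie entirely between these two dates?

The older date is 841 Ma and the younger is 217.8 Ma.
Periods with start < 841 and end > 217.8 Ma: Cryogenian (720–635), Ediacaran (635–538.8), Cambrian (538.8–485.4), Ordovician (485.4–443.8), Silurian (443.8–419.2), Devonian (419.2–358.9), Carboniferous (358.9–298.9), Permian (298.9–251.902).
That is 8 complete periods.

8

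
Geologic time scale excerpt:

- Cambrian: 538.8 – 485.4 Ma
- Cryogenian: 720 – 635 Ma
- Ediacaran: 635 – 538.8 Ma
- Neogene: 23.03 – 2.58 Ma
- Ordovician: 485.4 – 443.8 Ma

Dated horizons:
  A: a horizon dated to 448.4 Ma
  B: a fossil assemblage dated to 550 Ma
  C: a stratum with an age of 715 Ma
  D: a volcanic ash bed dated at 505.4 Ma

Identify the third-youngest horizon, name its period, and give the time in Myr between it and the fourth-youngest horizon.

Smaller Ma means younger, so youngest first: A 448.4 < D 505.4 < B 550 < C 715.
Counting 3 along gives B (550 Ma); the excerpt puts that inside the Ediacaran, 635–538.8 Ma.
Next in line is C (715 Ma), and 715 − 550 = 165 Myr.

B, in the Ediacaran; 165 million years to C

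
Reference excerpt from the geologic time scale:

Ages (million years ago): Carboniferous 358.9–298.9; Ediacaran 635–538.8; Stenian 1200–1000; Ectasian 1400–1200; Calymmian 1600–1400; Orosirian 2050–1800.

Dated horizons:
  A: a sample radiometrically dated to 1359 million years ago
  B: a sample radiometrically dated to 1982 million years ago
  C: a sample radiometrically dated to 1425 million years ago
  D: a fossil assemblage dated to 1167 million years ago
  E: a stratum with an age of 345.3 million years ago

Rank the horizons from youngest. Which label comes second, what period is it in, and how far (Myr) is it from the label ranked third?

D, in the Stenian; 192 million years to A

Sorted youngest-first by Ma: E (345.3), D (1167), A (1359), C (1425), B (1982).
The second youngest is D at 1167 Ma, which lies in 1200–1000 Ma: the Stenian.
The third youngest is A at 1359 Ma; separation = |1167 − 1359| = 192 Myr.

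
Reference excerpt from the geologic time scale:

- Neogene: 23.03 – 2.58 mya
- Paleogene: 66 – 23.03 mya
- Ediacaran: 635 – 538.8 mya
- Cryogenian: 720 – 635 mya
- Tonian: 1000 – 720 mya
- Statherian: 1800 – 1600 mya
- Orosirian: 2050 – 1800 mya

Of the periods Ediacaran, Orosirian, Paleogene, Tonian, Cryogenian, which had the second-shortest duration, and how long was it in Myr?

Start − end for each: Ediacaran 635 − 538.8 = 96.2; Orosirian 2050 − 1800 = 250; Paleogene 66 − 23.03 = 42.97; Tonian 1000 − 720 = 280; Cryogenian 720 − 635 = 85.
Ranking these from shortest: Paleogene < Cryogenian < Ediacaran < Orosirian < Tonian.
Position 2 in that ranking is Cryogenian, which lasted 85 Myr.

Cryogenian, 85 million years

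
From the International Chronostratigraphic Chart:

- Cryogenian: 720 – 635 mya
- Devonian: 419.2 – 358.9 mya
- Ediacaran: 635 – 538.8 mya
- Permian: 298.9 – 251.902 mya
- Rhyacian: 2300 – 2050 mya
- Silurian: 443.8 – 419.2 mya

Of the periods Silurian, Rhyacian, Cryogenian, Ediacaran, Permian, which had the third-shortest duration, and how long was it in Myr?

Start − end for each: Silurian 443.8 − 419.2 = 24.6; Rhyacian 2300 − 2050 = 250; Cryogenian 720 − 635 = 85; Ediacaran 635 − 538.8 = 96.2; Permian 298.9 − 251.902 = 46.998.
Ranking these from shortest: Silurian < Permian < Cryogenian < Ediacaran < Rhyacian.
Position 3 in that ranking is Cryogenian, which lasted 85 Myr.

Cryogenian, 85 million years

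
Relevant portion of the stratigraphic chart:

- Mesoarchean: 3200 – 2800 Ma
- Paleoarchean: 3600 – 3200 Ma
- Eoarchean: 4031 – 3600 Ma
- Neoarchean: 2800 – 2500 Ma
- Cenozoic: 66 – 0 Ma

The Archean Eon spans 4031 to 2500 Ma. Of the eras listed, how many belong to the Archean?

4

Eras inside 4031–2500 Ma: Eoarchean, Paleoarchean, Mesoarchean, Neoarchean — 4 in total.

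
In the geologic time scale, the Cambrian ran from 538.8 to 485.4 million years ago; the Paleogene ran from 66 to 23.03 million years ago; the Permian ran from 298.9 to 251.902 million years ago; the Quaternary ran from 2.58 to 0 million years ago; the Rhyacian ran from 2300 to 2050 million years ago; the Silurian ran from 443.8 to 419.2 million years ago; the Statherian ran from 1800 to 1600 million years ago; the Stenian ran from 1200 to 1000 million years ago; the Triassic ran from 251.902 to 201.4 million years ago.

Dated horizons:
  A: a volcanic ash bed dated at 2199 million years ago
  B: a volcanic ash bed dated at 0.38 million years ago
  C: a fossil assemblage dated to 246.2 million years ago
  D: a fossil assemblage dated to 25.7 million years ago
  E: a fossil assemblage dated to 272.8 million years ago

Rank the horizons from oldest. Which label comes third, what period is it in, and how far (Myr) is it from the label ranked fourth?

C, in the Triassic; 220.5 million years to D

Larger Ma means older, so oldest first: A 2199 > E 272.8 > C 246.2 > D 25.7 > B 0.38.
Counting 3 along gives C (246.2 Ma); the excerpt puts that inside the Triassic, 251.902–201.4 Ma.
Next in line is D (25.7 Ma), and 246.2 − 25.7 = 220.5 Myr.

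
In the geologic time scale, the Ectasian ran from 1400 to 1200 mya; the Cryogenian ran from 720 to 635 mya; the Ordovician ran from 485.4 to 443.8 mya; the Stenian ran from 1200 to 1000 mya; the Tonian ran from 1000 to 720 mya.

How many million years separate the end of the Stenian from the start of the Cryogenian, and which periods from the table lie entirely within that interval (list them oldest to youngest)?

280 million years; Tonian

The Stenian closes at 1000 Ma and the Cryogenian opens at 720 Ma, so the interval is 1000 − 720 = 280 Myr.
A period fits inside if it starts at or after 1000 Ma and ends at or before 720 Ma; oldest first that gives Tonian.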